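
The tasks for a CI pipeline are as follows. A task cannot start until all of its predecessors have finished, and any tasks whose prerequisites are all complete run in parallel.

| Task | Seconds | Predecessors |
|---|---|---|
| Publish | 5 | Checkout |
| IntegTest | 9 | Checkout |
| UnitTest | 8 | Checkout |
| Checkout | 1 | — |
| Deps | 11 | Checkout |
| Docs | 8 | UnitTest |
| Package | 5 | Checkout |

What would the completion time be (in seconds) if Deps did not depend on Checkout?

17

Before: longest chain Checkout→UnitTest→Docs = 1+8+8 = 17, finish 17.
Without Checkout→Deps, Deps's earliest start moves from 1 to 0.
After: Checkout→UnitTest→Docs = 1+8+8 = 17 → 17 seconds.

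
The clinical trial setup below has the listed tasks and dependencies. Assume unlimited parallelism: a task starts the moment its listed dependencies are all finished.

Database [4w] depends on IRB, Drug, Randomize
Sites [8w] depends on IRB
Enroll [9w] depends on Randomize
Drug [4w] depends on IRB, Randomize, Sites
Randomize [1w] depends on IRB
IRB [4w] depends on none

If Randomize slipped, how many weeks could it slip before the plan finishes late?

6

Critical path: IRB→Sites→Drug→Database = 4+8+4+4 = 20, so the finish is 20 weeks.
The longest chain containing Randomize totals 14 weeks.
Slack of Randomize = 10 − 4 = 6 weeks.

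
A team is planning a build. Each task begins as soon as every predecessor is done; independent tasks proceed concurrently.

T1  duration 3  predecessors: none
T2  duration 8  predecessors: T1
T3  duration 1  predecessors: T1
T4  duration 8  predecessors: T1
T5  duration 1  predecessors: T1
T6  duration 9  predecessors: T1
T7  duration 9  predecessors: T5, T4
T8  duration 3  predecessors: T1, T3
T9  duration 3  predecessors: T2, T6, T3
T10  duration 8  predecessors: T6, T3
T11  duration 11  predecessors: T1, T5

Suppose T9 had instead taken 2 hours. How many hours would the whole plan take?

Critical path before the change: T1→T4→T7 = 3+8+9 = 20 giving 20 hours.
T9 is off the critical path — its longest chain is 15 hours, giving 5 of slack.
No other chain overtakes it, so the finish is 20 hours.

20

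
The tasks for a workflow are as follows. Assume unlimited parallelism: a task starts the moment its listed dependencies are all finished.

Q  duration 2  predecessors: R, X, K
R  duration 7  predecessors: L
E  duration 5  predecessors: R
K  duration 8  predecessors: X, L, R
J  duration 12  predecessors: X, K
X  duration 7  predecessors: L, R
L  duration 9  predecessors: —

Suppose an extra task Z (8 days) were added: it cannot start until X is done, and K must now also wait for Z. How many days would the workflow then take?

51

Originally the workflow takes 43 days.
With Z inserted, K now waits for max(X, L, R, Z).
New critical path: L→R→X→Z→K→J = 9+7+7+8+8+12 = 51 ⇒ 51 days.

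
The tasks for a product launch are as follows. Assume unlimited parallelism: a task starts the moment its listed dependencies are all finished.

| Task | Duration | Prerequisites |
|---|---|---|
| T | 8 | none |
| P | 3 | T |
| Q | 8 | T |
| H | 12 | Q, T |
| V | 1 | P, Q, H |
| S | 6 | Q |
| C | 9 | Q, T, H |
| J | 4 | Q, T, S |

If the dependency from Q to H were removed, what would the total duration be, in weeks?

29

With the dependency in place, T→Q→H→C = 8+8+12+9 = 37 sets the finish at 37 weeks.
Without Q→H, H's earliest start moves from 16 to 8.
After: T→H→C = 8+12+9 = 29 → 29 weeks.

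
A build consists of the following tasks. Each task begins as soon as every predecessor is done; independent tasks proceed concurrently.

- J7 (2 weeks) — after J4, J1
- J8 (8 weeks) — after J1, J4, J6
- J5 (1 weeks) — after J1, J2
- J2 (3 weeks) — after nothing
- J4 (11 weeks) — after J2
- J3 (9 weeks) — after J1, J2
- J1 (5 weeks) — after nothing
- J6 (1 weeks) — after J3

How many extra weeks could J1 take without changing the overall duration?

The longest chain is J1→J3→J6→J8 = 5+9+1+8 = 23; overall finish 23 weeks.
The longest chain containing J1 totals 23 weeks.
So J1 can slip 5 − 5 = 0 weeks.

0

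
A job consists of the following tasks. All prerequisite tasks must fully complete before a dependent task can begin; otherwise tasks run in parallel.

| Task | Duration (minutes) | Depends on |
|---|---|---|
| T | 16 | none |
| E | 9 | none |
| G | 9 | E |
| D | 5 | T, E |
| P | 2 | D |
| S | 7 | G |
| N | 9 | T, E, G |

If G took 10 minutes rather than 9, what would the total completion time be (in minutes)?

28

Actual critical path: E→G→N = 9+9+9 = 27 ⇒ 27 minutes.
G lies on that path, so at 10 minutes the path becomes 28 minutes.
The critical path is still E→G→N; finish is now 28 minutes.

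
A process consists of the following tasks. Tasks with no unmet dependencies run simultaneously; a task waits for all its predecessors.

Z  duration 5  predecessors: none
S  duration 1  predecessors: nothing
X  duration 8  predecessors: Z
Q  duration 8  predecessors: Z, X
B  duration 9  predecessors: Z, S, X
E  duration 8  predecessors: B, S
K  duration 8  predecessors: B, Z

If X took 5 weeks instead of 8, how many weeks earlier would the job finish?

3

Actual critical path: Z→X→B→E = 5+8+9+8 = 30 ⇒ 30 weeks.
X lies on that path, so at 5 weeks the path becomes 27 weeks.
That remains the longest chain; total 27 weeks.
Change in finish: 27 − 30 = -3 weeks.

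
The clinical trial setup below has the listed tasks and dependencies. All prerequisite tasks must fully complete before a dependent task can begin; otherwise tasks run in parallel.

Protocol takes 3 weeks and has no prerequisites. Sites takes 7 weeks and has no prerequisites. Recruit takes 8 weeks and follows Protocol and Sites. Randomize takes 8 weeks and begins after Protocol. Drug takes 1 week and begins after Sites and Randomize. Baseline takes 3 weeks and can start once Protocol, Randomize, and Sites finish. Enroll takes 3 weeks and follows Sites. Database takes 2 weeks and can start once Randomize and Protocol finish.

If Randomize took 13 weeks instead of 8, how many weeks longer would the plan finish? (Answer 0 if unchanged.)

4

As given, the longest chain is Sites→Recruit = 7+8 = 15, so the finish is 15 weeks.
The longest path through Randomize is only 14 weeks, so Randomize has float 1.
The binding chain switches to Protocol→Randomize→Baseline = 3+13+3 = 19; finish 19 weeks.
Change in finish: 19 − 15 = +4 weeks.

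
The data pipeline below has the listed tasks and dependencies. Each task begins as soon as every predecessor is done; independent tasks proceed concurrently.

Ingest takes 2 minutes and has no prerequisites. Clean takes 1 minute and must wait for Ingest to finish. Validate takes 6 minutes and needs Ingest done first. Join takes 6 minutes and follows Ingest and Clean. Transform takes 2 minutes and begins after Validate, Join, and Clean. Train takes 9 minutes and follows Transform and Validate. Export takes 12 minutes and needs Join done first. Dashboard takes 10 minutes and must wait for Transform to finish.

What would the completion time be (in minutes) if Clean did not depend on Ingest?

20

Original critical path: Ingest→Clean→Join→Transform→Dashboard = 2+1+6+2+10 = 21 ⇒ 21 minutes.
Without Ingest→Clean, Clean's earliest start moves from 2 to 0.
After: Ingest→Validate→Transform→Dashboard = 2+6+2+10 = 20 → 20 minutes.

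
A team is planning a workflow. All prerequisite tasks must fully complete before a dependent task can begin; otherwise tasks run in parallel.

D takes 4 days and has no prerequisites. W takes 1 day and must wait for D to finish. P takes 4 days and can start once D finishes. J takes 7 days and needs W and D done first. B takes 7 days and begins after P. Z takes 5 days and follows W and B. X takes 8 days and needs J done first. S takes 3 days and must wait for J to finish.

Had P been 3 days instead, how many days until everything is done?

Critical path before the change: D→P→B→Z = 4+4+7+5 = 20 giving 20 days.
P is on the critical path; changing it to 3 makes that path 19 days.
New critical path: D→W→J→X = 4+1+7+8 = 20 ⇒ 20 days.

20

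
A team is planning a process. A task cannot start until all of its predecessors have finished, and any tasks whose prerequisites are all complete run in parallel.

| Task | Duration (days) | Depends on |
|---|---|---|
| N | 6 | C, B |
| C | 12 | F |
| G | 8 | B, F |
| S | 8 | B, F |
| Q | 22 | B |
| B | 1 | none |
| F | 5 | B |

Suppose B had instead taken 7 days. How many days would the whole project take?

30

Actual critical path: B→F→C→N = 1+5+12+6 = 24 ⇒ 24 days.
Since B is critical, the +6 change carries straight to that chain (now 30 days).
The critical path is still B→F→C→N; finish is now 30 days.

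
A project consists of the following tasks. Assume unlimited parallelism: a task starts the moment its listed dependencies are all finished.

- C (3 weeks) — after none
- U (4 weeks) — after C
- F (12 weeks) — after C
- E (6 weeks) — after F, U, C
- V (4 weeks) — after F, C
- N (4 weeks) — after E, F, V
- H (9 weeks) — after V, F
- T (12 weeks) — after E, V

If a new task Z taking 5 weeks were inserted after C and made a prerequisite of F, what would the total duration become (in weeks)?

Originally the project takes 33 weeks.
With Z inserted, F now waits for max(C, Z).
New critical path: C→Z→F→E→T = 3+5+12+6+12 = 38 ⇒ 38 weeks.

38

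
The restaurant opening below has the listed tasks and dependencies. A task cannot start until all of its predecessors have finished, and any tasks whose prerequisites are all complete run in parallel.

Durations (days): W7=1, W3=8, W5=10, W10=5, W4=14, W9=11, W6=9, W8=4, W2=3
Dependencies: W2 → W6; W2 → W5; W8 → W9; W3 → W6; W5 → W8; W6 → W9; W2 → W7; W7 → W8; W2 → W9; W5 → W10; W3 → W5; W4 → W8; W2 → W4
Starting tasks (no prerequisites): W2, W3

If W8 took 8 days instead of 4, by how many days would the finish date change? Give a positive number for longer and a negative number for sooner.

4

Critical path before the change: W3→W5→W8→W9 = 8+10+4+11 = 33 giving 33 days.
W8 is on the critical path; changing it to 8 makes that path 37 days.
No other chain overtakes it, so the finish is 37 days.
Change in finish: 37 − 33 = +4 days.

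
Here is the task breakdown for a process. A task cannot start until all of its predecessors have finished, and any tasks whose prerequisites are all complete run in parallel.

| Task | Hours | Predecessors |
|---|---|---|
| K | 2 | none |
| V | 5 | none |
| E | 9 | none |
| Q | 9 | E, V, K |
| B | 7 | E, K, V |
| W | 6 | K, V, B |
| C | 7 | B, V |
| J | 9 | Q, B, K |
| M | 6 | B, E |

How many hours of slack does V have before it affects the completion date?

4

Critical path: E→Q→J = 9+9+9 = 27, so the finish is 27 hours.
The longest chain containing V totals 23 hours.
Float = 27 − 23 = 4.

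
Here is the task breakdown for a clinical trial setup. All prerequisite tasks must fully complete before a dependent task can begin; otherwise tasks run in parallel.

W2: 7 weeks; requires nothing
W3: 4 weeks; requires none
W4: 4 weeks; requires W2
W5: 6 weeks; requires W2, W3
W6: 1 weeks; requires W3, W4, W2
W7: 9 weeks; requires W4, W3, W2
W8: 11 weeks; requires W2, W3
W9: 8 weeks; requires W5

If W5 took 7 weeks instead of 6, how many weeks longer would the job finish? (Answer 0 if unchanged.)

1

Baseline: W2→W5→W9 = 7+6+8 = 21 → 21 weeks.
Since W5 is critical, the +1 change carries straight to that chain (now 22 weeks).
That remains the longest chain; total 22 weeks.
Change in finish: 22 − 21 = +1 weeks.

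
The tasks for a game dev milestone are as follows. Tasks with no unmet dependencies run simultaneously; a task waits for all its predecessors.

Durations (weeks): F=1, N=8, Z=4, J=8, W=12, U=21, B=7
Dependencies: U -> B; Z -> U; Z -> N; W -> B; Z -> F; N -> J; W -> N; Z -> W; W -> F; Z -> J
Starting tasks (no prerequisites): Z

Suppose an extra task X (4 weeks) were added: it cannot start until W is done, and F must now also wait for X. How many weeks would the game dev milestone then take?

32

Originally the game dev milestone takes 32 weeks.
With X inserted, F now waits for max(W, Z, X).
New critical path: Z→W→N→J = 4+12+8+8 = 32 ⇒ 32 weeks.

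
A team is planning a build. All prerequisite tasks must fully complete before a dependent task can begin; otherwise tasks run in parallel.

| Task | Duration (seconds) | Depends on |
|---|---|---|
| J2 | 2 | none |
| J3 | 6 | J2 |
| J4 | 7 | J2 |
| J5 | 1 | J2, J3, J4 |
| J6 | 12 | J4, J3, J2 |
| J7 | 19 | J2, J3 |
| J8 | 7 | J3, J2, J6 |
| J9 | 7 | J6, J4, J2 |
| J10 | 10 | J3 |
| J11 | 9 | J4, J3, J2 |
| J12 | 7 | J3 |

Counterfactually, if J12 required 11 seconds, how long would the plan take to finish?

28

Actual critical path: J2→J4→J6→J8 = 2+7+12+7 = 28 ⇒ 28 seconds.
J12 is off the critical path — its longest chain is 15 seconds, giving 13 of slack.
That remains the longest chain; total 28 seconds.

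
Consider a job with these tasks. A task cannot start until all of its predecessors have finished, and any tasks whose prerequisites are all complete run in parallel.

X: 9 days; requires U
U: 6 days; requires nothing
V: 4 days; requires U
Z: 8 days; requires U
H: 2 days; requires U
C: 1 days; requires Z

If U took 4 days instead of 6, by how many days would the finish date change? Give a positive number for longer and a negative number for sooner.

Critical path before the change: U→Z→C = 6+8+1 = 15 giving 15 days.
U is on the critical path; changing it to 4 makes that path 13 days.
That remains the longest chain; total 13 days.
Change in finish: 13 − 15 = -2 days.

-2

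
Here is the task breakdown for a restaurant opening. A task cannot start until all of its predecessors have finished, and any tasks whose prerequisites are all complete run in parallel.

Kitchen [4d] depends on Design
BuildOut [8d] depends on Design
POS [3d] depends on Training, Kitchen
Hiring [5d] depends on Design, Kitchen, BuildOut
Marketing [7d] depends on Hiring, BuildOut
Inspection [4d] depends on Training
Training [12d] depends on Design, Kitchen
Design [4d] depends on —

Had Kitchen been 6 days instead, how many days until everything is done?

Baseline: Design→Kitchen→Training→Inspection = 4+4+12+4 = 24 → 24 days.
Since Kitchen is critical, the +2 change carries straight to that chain (now 26 days).
That remains the longest chain; total 26 days.

26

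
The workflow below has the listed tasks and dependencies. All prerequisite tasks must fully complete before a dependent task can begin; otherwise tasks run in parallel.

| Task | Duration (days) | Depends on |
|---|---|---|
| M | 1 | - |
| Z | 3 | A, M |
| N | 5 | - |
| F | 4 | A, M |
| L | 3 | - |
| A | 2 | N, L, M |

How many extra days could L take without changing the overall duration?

The longest chain is N→A→F = 5+2+4 = 11; overall finish 11 days.
L finishes as early as 3 and must finish by 5.
So L can slip 5 − 3 = 2 days.

2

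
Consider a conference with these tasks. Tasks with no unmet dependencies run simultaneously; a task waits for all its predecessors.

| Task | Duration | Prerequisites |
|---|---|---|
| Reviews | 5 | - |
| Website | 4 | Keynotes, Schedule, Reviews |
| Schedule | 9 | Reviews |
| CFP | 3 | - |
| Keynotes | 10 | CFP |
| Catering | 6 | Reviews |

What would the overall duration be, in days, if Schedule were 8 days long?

17

Critical path before the change: Reviews→Schedule→Website = 5+9+4 = 18 giving 18 days.
Since Schedule is critical, the -1 change carries straight to that chain (now 17 days).
The binding chain switches to CFP→Keynotes→Website = 3+10+4 = 17; finish 17 days.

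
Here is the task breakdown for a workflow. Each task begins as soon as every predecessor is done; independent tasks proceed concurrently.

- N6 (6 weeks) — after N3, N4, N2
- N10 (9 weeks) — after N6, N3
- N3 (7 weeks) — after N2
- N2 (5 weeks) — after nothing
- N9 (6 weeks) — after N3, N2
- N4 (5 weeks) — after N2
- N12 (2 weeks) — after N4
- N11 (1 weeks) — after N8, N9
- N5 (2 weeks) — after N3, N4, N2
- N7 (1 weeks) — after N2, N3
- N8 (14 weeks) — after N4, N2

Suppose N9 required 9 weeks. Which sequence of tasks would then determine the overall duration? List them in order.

N2, N3, N6, N10

Actual critical path: N2→N3→N6→N10 = 5+7+6+9 = 27 ⇒ 27 weeks.
N9 is off the critical path — its longest chain is 19 weeks, giving 8 of slack.
The critical path is still N2→N3→N6→N10; finish is now 27 weeks.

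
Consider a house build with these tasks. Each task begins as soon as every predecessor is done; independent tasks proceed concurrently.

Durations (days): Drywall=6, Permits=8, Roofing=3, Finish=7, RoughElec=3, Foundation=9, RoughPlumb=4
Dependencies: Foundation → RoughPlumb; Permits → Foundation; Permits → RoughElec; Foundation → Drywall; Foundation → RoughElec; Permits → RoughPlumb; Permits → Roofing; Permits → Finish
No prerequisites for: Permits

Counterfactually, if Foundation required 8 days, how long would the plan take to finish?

The binding path is Permits→Foundation→Drywall = 8+9+6 = 23; finish at 23 days.
Since Foundation is critical, the -1 change carries straight to that chain (now 22 days).
No other chain overtakes it, so the finish is 22 days.

22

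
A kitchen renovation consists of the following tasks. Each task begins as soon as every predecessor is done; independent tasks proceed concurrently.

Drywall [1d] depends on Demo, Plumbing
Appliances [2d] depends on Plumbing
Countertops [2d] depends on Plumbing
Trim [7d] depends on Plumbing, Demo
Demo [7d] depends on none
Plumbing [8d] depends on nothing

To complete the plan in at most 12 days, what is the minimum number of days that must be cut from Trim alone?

3

Current finish: 15 days; target: 12.
Trim is on every critical path, so each day cut from Trim cuts the finish by one (this holds down to a finish of 10).
Need 15 − 12 = 3 days off Trim → Trim becomes 4 days, finish becomes 12.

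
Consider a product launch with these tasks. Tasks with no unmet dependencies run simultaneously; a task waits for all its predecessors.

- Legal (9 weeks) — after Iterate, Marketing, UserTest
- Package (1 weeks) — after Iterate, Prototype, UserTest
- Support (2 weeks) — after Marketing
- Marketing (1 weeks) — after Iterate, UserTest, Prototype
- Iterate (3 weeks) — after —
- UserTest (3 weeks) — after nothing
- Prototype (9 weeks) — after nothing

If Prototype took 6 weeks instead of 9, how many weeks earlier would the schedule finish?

3

Baseline: Prototype→Marketing→Legal = 9+1+9 = 19 → 19 weeks.
Prototype lies on that path, so at 6 weeks the path becomes 16 weeks.
The critical path is still Prototype→Marketing→Legal; finish is now 16 weeks.
Change in finish: 16 − 19 = -3 weeks.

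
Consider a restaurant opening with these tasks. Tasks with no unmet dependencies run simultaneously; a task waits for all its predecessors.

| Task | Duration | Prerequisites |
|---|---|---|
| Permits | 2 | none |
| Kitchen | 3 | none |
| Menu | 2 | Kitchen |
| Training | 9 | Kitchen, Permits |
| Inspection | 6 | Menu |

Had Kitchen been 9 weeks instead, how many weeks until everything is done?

18

Baseline: Kitchen→Training = 3+9 = 12 → 12 weeks.
Since Kitchen is critical, the +6 change carries straight to that chain (now 18 weeks).
No other chain overtakes it, so the finish is 18 weeks.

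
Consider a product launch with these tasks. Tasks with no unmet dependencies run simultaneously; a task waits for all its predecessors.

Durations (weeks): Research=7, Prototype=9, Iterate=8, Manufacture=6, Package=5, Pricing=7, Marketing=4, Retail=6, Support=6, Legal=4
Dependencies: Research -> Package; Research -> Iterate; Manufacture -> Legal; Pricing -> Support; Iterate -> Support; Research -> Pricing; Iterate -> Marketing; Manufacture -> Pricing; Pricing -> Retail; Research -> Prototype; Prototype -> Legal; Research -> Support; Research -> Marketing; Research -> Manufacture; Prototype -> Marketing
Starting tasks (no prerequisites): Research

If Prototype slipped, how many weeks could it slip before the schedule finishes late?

Research→Manufacture→Pricing→Retail = 7+6+7+6 = 26 sets the makespan at 26 weeks.
Longest path through Prototype: 20 weeks (earliest finish 16, latest finish 22).
Float = 26 − 20 = 6.

6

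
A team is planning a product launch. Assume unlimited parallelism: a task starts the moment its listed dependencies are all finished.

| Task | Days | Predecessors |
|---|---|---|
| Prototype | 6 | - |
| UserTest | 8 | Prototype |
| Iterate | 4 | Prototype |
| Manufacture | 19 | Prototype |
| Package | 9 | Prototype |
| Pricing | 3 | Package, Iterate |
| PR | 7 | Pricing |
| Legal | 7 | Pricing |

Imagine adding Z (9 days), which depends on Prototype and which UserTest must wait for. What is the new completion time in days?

Originally the plan takes 25 days.
With Z inserted, UserTest now waits for max(Prototype, Z).
New critical path: Prototype→Manufacture = 6+19 = 25 ⇒ 25 days.

25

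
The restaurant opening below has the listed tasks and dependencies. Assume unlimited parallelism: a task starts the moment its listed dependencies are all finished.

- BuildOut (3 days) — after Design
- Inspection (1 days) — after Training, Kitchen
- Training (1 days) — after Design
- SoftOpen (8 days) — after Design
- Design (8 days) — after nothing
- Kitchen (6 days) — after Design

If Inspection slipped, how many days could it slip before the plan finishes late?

1

Design→SoftOpen = 8+8 = 16 sets the makespan at 16 days.
Inspection finishes as early as 15 and must finish by 16.
Float = 16 − 15 = 1.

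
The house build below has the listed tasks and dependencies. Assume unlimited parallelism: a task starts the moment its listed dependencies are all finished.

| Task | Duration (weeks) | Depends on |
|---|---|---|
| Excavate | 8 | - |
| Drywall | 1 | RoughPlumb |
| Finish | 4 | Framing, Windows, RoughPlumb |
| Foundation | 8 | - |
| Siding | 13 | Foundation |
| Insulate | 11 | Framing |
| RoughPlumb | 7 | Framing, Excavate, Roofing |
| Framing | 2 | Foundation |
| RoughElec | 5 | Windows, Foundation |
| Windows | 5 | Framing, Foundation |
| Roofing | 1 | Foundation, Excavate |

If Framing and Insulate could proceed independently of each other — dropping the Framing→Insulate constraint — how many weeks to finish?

Original critical path: Foundation→Framing→RoughPlumb→Finish = 8+2+7+4 = 21 ⇒ 21 weeks.
Without Framing→Insulate, Insulate's earliest start moves from 10 to 0.
New critical path: Foundation→Framing→RoughPlumb→Finish = 8+2+7+4 = 21 ⇒ 21 weeks.

21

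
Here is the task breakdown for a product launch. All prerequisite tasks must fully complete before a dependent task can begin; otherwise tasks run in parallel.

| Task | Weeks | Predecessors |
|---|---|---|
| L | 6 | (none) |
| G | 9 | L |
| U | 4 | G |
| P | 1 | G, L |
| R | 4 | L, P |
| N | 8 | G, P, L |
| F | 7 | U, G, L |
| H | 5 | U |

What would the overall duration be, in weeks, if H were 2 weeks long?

26

Critical path before the change: L→G→U→F = 6+9+4+7 = 26 giving 26 weeks.
H has 2 weeks of float (longest path through it is 24).
The critical path is still L→G→U→F; finish is now 26 weeks.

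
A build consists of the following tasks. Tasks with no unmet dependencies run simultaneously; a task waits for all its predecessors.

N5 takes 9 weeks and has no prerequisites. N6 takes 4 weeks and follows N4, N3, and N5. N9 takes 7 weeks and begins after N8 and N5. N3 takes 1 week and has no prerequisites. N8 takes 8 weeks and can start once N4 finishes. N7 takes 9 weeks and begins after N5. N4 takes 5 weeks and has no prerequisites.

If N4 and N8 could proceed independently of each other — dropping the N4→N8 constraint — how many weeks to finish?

Before: longest chain N4→N8→N9 = 5+8+7 = 20, finish 20.
Without N4→N8, N8's earliest start moves from 5 to 0.
After: N5→N7 = 9+9 = 18 → 18 weeks.

18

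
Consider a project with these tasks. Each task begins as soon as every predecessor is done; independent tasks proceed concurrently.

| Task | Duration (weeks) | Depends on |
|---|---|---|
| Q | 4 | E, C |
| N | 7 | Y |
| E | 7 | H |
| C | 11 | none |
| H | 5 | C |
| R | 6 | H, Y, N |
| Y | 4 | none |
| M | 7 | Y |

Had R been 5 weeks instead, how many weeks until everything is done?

27

Critical path before the change: C→H→E→Q = 11+5+7+4 = 27 giving 27 weeks.
R has 5 weeks of float (longest path through it is 22).
The critical path is still C→H→E→Q; finish is now 27 weeks.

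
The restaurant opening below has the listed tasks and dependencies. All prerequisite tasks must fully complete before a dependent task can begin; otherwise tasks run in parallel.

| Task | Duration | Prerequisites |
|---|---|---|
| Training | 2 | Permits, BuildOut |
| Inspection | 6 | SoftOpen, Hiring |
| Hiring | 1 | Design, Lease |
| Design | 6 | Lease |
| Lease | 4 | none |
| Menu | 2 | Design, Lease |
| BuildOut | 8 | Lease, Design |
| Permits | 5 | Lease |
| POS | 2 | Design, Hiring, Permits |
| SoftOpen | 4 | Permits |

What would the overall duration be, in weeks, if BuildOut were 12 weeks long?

Actual critical path: Lease→Design→BuildOut→Training = 4+6+8+2 = 20 ⇒ 20 weeks.
BuildOut lies on that path, so at 12 weeks the path becomes 24 weeks.
The critical path is still Lease→Design→BuildOut→Training; finish is now 24 weeks.

24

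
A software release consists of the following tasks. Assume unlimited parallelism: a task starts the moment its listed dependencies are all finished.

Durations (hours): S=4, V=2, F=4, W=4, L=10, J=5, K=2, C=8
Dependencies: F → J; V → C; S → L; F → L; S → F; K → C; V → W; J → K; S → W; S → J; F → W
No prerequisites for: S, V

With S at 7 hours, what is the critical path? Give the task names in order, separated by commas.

Critical path before the change: S→F→J→K→C = 4+4+5+2+8 = 23 giving 23 hours.
S lies on that path, so at 7 hours the path becomes 26 hours.
That remains the longest chain; total 26 hours.

S, F, J, K, C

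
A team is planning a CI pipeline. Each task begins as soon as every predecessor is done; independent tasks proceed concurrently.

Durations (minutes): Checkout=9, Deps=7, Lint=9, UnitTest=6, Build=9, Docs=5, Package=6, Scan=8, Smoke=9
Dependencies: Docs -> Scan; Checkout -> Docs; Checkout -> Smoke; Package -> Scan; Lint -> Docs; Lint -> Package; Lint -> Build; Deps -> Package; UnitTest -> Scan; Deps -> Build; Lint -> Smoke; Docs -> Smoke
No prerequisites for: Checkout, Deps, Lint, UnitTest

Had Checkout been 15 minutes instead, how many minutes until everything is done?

29

Critical path before the change: Checkout→Docs→Smoke = 9+5+9 = 23 giving 23 minutes.
Since Checkout is critical, the +6 change carries straight to that chain (now 29 minutes).
That remains the longest chain; total 29 minutes.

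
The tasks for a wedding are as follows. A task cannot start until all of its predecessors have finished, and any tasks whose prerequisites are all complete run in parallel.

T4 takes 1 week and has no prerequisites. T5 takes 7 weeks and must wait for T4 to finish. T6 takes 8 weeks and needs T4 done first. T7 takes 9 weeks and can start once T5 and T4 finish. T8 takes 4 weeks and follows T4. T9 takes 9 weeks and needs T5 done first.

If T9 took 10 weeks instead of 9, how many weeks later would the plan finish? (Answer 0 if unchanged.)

1

Actual critical path: T4→T5→T9 = 1+7+9 = 17 ⇒ 17 weeks.
T9 is on the critical path; changing it to 10 makes that path 18 weeks.
The critical path is still T4→T5→T9; finish is now 18 weeks.
Change in finish: 18 − 17 = +1 weeks.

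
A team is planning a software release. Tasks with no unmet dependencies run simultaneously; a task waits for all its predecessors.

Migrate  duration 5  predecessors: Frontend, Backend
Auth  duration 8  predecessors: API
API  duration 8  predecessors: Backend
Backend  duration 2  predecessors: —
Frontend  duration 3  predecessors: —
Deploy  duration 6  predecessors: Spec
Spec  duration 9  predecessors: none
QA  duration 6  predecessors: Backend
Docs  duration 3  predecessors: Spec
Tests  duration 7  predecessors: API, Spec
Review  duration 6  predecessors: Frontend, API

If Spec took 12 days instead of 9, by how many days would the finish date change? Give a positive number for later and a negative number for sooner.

Actual critical path: Backend→API→Auth = 2+8+8 = 18 ⇒ 18 days.
The longest path through Spec is only 16 days, so Spec has float 2.
Now Spec→Tests = 12+7 = 19 is longest, so the finish becomes 19 days.
Change in finish: 19 − 18 = +1 days.

1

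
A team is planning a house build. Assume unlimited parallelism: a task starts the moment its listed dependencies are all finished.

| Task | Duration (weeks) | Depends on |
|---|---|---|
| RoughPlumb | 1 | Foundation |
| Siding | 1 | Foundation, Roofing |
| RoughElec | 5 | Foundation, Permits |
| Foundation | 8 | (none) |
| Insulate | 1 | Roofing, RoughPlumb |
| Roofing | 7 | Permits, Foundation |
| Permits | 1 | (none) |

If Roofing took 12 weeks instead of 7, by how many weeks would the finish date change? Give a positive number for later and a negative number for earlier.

Actual critical path: Foundation→Roofing→Insulate = 8+7+1 = 16 ⇒ 16 weeks.
Since Roofing is critical, the +5 change carries straight to that chain (now 21 weeks).
No other chain overtakes it, so the finish is 21 weeks.
Change in finish: 21 − 16 = +5 weeks.

5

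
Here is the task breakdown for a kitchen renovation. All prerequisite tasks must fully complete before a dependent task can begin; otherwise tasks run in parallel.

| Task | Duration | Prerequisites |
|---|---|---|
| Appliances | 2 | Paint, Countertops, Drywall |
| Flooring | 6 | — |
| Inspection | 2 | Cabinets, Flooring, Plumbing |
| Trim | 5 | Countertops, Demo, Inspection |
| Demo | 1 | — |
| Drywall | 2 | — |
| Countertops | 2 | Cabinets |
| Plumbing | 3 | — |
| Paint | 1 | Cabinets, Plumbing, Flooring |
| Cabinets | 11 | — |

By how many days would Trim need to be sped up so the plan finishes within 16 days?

2

Current finish: 18 days; target: 16.
Trim is on every critical path, so each day cut from Trim cuts the finish by one (this holds down to a finish of 15).
Need 18 − 16 = 2 days off Trim → Trim becomes 3 days, finish becomes 16.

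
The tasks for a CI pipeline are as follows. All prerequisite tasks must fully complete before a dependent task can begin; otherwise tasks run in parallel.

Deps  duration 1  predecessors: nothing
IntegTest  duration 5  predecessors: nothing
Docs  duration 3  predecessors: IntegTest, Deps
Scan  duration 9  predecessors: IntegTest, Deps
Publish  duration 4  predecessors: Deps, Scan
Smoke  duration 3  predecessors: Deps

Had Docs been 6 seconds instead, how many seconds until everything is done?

Baseline: IntegTest→Scan→Publish = 5+9+4 = 18 → 18 seconds.
Docs has 10 seconds of float (longest path through it is 8).
That remains the longest chain; total 18 seconds.

18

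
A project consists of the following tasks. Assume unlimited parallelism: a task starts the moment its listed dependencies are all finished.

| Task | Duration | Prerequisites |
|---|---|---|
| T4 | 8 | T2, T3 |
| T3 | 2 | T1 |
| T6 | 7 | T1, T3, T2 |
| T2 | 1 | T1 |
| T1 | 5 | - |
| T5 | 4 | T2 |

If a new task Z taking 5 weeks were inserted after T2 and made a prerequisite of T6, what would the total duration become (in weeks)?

18

Originally the schedule takes 15 weeks.
With Z inserted, T6 now waits for max(T1, T3, T2, Z).
New critical path: T1→T2→Z→T6 = 5+1+5+7 = 18 ⇒ 18 weeks.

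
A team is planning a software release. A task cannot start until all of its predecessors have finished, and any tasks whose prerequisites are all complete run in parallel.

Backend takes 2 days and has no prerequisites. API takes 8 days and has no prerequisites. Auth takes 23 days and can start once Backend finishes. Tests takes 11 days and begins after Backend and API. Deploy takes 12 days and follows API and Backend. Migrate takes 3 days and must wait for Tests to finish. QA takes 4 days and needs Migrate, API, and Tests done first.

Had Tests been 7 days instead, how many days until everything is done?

The binding path is API→Tests→Migrate→QA = 8+11+3+4 = 26; finish at 26 days.
Tests lies on that path, so at 7 days the path becomes 22 days.
Now Backend→Auth = 2+23 = 25 is longest, so the finish becomes 25 days.

25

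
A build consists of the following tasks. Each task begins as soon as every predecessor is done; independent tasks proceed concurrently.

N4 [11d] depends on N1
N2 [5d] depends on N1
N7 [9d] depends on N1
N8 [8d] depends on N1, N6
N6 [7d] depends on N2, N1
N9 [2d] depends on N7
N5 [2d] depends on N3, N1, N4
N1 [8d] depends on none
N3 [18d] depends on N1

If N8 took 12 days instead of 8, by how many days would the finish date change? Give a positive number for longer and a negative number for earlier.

4

Baseline: N1→N2→N6→N8 = 8+5+7+8 = 28 → 28 days.
N8 is on the critical path; changing it to 12 makes that path 32 days.
The critical path is still N1→N2→N6→N8; finish is now 32 days.
Change in finish: 32 − 28 = +4 days.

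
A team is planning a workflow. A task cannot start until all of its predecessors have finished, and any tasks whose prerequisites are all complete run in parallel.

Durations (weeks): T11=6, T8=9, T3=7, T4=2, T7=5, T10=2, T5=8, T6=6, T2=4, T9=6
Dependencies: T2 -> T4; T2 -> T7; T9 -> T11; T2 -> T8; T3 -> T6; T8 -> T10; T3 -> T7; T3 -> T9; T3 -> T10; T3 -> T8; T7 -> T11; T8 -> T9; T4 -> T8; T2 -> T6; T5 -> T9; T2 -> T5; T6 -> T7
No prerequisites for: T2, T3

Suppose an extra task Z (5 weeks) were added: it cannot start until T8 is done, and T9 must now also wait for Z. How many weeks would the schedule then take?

Originally the schedule takes 28 weeks.
With Z inserted, T9 now waits for max(T8, T5, T3, Z).
New critical path: T3→T8→Z→T9→T11 = 7+9+5+6+6 = 33 ⇒ 33 weeks.

33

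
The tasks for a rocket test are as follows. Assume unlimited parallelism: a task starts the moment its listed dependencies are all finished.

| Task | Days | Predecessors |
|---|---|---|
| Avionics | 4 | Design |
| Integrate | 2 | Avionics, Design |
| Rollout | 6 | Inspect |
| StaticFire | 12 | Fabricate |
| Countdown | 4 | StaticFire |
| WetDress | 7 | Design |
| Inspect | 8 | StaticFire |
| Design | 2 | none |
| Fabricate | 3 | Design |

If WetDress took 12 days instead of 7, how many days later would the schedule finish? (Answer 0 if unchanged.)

0

Actual critical path: Design→Fabricate→StaticFire→Inspect→Rollout = 2+3+12+8+6 = 31 ⇒ 31 days.
WetDress is off the critical path — its longest chain is 9 days, giving 22 of slack.
No other chain overtakes it, so the finish is 31 days.
Change in finish: 31 − 31 = +0 days.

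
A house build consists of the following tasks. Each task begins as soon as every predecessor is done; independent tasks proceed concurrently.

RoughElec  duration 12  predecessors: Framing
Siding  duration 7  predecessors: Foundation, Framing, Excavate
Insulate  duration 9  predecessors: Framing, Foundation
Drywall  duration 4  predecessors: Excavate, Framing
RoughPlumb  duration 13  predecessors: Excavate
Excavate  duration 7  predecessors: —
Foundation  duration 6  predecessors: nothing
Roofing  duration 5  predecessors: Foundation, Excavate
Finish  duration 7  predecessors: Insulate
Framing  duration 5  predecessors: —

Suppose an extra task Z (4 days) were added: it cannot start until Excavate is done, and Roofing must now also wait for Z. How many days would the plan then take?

Originally the plan takes 22 days.
With Z inserted, Roofing now waits for max(Foundation, Excavate, Z).
New critical path: Foundation→Insulate→Finish = 6+9+7 = 22 ⇒ 22 days.

22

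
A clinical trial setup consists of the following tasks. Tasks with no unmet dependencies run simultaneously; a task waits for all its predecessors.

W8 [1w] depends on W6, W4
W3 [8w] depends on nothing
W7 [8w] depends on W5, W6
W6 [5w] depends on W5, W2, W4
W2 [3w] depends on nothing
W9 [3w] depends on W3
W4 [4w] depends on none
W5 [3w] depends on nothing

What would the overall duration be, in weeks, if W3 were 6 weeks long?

17

Critical path before the change: W4→W6→W7 = 4+5+8 = 17 giving 17 weeks.
W3 is off the critical path — its longest chain is 11 weeks, giving 6 of slack.
The critical path is still W4→W6→W7; finish is now 17 weeks.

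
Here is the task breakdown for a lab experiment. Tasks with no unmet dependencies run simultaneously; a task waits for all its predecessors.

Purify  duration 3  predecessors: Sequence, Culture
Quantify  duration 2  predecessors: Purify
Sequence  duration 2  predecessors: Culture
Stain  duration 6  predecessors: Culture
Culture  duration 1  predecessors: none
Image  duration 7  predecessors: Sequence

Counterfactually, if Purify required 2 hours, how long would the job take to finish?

10

Baseline: Culture→Sequence→Image = 1+2+7 = 10 → 10 hours.
The longest path through Purify is only 8 hours, so Purify has float 2.
The critical path is still Culture→Sequence→Image; finish is now 10 hours.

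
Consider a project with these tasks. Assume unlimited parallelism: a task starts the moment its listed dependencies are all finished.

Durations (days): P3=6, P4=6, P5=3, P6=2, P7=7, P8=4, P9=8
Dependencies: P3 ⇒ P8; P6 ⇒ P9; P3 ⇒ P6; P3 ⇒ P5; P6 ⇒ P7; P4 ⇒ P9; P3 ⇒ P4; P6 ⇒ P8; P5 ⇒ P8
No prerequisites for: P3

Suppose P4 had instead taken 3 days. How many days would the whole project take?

17

Critical path before the change: P3→P4→P9 = 6+6+8 = 20 giving 20 days.
P4 lies on that path, so at 3 days the path becomes 17 days.
That remains the longest chain; total 17 days.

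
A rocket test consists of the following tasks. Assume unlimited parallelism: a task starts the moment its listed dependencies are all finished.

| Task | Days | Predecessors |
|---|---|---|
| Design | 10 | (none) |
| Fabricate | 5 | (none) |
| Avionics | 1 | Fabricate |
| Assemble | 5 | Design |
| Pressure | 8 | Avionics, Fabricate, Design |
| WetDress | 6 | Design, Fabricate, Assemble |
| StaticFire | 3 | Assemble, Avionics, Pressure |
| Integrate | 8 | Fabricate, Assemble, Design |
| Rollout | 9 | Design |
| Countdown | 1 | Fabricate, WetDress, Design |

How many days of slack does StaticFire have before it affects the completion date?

2

Critical path: Design→Assemble→Integrate = 10+5+8 = 23, so the finish is 23 days.
StaticFire finishes as early as 21 and must finish by 23.
Slack of StaticFire = 20 − 18 = 2 days.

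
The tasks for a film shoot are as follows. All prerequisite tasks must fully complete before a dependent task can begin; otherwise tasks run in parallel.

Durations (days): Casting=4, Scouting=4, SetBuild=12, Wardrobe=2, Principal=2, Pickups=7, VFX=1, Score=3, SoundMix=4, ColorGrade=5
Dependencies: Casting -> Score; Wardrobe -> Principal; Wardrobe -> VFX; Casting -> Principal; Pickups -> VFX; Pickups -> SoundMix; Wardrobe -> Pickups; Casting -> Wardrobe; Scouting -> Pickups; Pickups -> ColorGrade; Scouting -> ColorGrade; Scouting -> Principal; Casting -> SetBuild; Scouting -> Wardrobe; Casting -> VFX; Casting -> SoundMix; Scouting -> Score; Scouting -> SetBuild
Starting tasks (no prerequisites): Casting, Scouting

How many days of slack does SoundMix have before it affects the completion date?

1

Critical path: Casting→Wardrobe→Pickups→ColorGrade = 4+2+7+5 = 18, so the finish is 18 days.
SoundMix finishes as early as 17 and must finish by 18.
Slack of SoundMix = 14 − 13 = 1 day.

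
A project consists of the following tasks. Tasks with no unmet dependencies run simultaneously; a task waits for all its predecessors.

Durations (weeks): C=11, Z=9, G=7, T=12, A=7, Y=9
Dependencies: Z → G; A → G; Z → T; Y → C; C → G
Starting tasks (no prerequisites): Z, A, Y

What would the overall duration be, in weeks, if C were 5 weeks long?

The binding path is Y→C→G = 9+11+7 = 27; finish at 27 weeks.
C lies on that path, so at 5 weeks the path becomes 21 weeks.
New critical path: Z→T = 9+12 = 21 ⇒ 21 weeks.

21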